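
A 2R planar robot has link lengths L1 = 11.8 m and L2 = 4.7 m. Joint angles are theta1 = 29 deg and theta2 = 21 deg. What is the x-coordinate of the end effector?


Convert angles to radians: theta1 = 0.5061, theta2 = 0.3665
x = L1*cos(theta1) + L2*cos(theta1+theta2)
x = 10.3205 + 3.0211
x = 13.3416


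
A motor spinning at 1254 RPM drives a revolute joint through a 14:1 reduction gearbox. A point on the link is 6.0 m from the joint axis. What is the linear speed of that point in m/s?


omega_motor = 1254 * 2*pi/60 = 131.3186 rad/s
omega_joint = omega_motor / 14 = 9.3799 rad/s
v = omega_joint * r = 9.3799 * 6.0
= 56.2794 m/s


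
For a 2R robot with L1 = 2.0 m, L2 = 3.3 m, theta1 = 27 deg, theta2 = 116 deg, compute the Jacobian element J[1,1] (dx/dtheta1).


J[1,1] = -L1*sin(t1) - L2*sin(t1+t2)
= -2.0*sin(27) - 3.3*sin(143)
= -2.894


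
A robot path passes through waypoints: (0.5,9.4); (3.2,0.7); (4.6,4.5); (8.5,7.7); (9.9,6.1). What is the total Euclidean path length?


Segment lengths:
  seg1 = sqrt((2.7)^2 + (-8.7)^2) = 9.1093
  seg2 = sqrt((1.4)^2 + (3.8)^2) = 4.0497
  seg3 = sqrt((3.9)^2 + (3.2)^2) = 5.0448
  seg4 = sqrt((1.4)^2 + (-1.6)^2) = 2.126
Total = 20.3299


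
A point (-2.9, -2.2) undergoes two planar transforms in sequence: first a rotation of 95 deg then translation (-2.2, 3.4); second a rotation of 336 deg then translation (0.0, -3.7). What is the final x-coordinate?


After transform 1:
x1 = cos(95)*-2.9 - sin(95)*-2.2 + -2.2 = 0.2444
y1 = sin(95)*-2.9 + cos(95)*-2.2 + 3.4 = 0.7028
After transform 2:
x2 = cos(336)*0.2444 - sin(336)*0.7028 + 0.0
= 0.5091


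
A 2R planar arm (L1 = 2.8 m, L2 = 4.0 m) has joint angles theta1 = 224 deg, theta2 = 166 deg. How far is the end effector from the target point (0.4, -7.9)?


End effector via forward kinematics:
x = L1*cos(t1) + L2*cos(t1+t2) = 1.45
y = L1*sin(t1) + L2*sin(t1+t2) = 0.055
Distance to target:
d = sqrt((0.4 - 1.45)^2 + (-7.9 - 0.055)^2)
= sqrt(1.1024 + 63.2813)
= 8.0239 m


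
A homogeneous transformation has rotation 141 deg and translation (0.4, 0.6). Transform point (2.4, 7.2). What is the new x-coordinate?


x' = cos(theta)*px - sin(theta)*py + tx
= -0.7771*2.4 - 0.6293*7.2 + 0.4
= -5.9963


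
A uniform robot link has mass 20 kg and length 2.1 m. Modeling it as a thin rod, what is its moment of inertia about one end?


I = (1/3) * m * L^2
= (1/3) * 20 * 2.1^2
= 0.333333 * 20 * 4.41
= 29.4 kg*m^2


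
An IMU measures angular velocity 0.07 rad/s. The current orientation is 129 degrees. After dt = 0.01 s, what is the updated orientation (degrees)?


delta_theta = w * dt = 0.07 * 0.01 = 0.0007 rad
= 0.0401 deg
theta_new = 129 + 0.0401 = 129.0401 deg


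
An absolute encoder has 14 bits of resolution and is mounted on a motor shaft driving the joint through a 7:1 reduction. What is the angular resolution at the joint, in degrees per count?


counts = 2^14 = 16384
effective counts at joint = 16384 * 7 = 114688
resolution = 360 / 114688
= 0.0031 deg/count


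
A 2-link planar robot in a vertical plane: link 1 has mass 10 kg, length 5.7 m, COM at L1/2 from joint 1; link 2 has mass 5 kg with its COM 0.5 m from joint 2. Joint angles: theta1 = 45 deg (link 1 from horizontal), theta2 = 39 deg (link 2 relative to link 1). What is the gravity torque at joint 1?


Horizontal distance from joint 1 to link-1 COM:
  x_c1 = (L1/2)*cos(t1) = 2.85 * 0.7071 = 2.0153 m
Horizontal distance from joint 1 to link-2 COM:
  x_c2 = L1*cos(t1) + Lc2*cos(t1+t2)
       = 5.7*0.7071 + 0.5*0.1045 = 4.0828 m
tau1 = m1*g*x_c1 + m2*g*x_c2
     = 10*9.81*2.0153 + 5*9.81*4.0828
     = 197.6964 + 200.26
     = 397.9565 Nm


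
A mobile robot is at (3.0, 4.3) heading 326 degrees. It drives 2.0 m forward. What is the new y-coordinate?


y_new = y0 + d*sin(theta)
= 4.3 + 2.0*sin(326)
= 4.3 + -1.1184
= 3.1816


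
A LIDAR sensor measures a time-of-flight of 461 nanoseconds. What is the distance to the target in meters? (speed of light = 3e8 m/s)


tof = 461 ns = 4.61e-07 s
dist = c * tof / 2
= 3e8 * 4.61e-07 / 2
= 69.15 m


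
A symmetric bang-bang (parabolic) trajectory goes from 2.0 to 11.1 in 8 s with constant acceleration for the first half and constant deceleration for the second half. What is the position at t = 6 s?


Symmetric rest-to-rest: each phase covers (pf-p0)/2 in time T/2. 0.5*a*(T/2)^2 = (pf-p0)/2 => a = 4*(pf-p0)/T^2
a = 4*(11.1-2.0)/8^2 = 0.5687
t = 6 is in the deceleration phase (t > T/2).
p = pf - 0.5*a*(T-t)^2 = 11.1 - 0.5*0.5687*2^2
= 9.9625


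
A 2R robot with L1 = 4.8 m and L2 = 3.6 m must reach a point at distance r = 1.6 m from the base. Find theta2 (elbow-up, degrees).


cos(theta2) = (r^2 - L1^2 - L2^2) / (2*L1*L2)
cos(theta2) = (2.56 - 23.04 - 12.96) / 34.56
cos(theta2) = -0.967593
theta2 = 165.3735 degrees


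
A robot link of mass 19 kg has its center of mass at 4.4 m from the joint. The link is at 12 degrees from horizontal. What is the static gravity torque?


tau = m*g*L*cos(angle)
= 19 * 9.81 * 4.4 * cos(12 deg)
= 19 * 9.81 * 4.4 * 0.9781
= 802.1945 Nm


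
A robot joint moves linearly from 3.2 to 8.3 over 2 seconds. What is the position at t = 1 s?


s = t/T = 1/2 = 0.5
p(t) = p0 + (pf-p0)*s
= 3.2 + (8.3 - 3.2) * 0.5
= 5.75


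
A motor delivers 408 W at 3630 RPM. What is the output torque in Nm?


omega = 3630 * 2*pi/60 = 380.1327 rad/s
tau = P / omega = 408 / 380.1327
= 1.0733 Nm


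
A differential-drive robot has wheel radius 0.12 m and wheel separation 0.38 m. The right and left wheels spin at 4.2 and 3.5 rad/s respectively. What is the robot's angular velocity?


vR = r*wR = 0.12*4.2 = 0.504 m/s
vL = r*wL = 0.12*3.5 = 0.42 m/s
v = (vR+vL)/2 = 0.462 m/s
omega = (vR-vL)/L = 0.2211 rad/s
angular velocity = 0.2211 rad/s


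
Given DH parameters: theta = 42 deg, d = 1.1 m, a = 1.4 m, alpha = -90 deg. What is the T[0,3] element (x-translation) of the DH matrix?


T[0,3] = a * cos(theta)
= 1.4 * cos(42 deg)
= 1.4 * 0.7431
= 1.0404


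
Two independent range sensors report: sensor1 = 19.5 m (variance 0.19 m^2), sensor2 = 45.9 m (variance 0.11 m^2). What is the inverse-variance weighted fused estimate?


w1 = (1/var1) / (1/var1 + 1/var2)
   = 5.2632 / (5.2632 + 9.0909) = 0.3667
w2 = 1 - w1 = 0.6333
fused = w1*s1 + w2*s2 = 7.15 + 29.07
= 36.22 m


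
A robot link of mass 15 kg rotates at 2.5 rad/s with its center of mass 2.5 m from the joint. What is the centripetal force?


F = m * omega^2 * r
= 15 * 2.5^2 * 2.5
= 15 * 6.25 * 2.5
= 234.375 N


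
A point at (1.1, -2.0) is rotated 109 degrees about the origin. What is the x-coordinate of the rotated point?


x' = x*cos(theta) - y*sin(theta)
cos(109 deg) = -0.3256, sin(109 deg) = 0.9455
x' = 1.1 * -0.3256 - -2.0 * 0.9455
= -0.3581 - -1.891
= 1.5329


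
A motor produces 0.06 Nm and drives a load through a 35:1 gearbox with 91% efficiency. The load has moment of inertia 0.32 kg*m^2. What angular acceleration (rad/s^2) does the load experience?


tau_out = tau_motor * N * eta
= 0.06 * 35 * 0.91 = 1.911 Nm
alpha = tau_out / I = 1.911 / 0.32
= 5.9719 rad/s^2


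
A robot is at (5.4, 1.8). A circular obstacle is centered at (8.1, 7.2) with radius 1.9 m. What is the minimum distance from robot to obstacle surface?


center_dist = sqrt((5.4-8.1)^2 + (1.8-7.2)^2)
= sqrt(7.29 + 29.16)
= 6.0374
min_dist = center_dist - radius = 6.0374 - 1.9 = 4.1374 m


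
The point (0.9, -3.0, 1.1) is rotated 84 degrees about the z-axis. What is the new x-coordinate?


Rotation about z-axis: x' = x*cos(theta) - y*sin(theta)
= 0.9 * 0.1045 - -3.0 * 0.9945
= 3.0776


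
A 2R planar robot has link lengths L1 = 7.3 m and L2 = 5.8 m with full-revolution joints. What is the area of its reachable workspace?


r_max = L1 + L2 = 13.1 m
r_min = |L1 - L2| = 1.5 m
Area = pi*(r_max^2 - r_min^2)
= pi*(171.61 - 2.25)
= pi * 169.36
= 532.0601 m^2


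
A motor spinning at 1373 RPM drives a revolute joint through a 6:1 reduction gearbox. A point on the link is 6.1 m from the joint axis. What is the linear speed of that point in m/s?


omega_motor = 1373 * 2*pi/60 = 143.7802 rad/s
omega_joint = omega_motor / 6 = 23.9634 rad/s
v = omega_joint * r = 23.9634 * 6.1
= 146.1766 m/s


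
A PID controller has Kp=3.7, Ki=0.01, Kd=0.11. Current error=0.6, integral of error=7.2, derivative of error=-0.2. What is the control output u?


u = Kp*e + Ki*int(e) + Kd*de/dt
= 3.7*0.6 + 0.01*7.2 + 0.11*(-0.2)
= 2.22 + 0.072 + -0.022
= 2.27


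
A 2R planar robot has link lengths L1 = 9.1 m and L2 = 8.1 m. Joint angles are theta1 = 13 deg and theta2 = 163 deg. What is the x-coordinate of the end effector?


Convert angles to radians: theta1 = 0.2269, theta2 = 2.8449
x = L1*cos(theta1) + L2*cos(theta1+theta2)
x = 8.8668 + -8.0803
x = 0.7865


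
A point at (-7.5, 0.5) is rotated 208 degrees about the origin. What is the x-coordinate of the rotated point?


x' = x*cos(theta) - y*sin(theta)
cos(208 deg) = -0.8829, sin(208 deg) = -0.4695
x' = -7.5 * -0.8829 - 0.5 * -0.4695
= 6.6221 - -0.2347
= 6.8568


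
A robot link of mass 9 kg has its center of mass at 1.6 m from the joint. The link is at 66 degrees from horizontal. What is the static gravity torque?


tau = m*g*L*cos(angle)
= 9 * 9.81 * 1.6 * cos(66 deg)
= 9 * 9.81 * 1.6 * 0.4067
= 57.4572 Nm


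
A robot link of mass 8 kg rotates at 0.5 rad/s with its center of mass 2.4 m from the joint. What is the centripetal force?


F = m * omega^2 * r
= 8 * 0.5^2 * 2.4
= 8 * 0.25 * 2.4
= 4.8 N


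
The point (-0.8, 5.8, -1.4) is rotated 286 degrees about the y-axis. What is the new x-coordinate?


Rotation about y-axis: x' = x*cos(theta) + z*sin(theta)
= -0.8 * 0.2756 + -1.4 * -0.9613
= 1.1253


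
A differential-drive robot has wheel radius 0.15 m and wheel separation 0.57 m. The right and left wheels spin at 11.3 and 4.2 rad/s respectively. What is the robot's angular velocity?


vR = r*wR = 0.15*11.3 = 1.695 m/s
vL = r*wL = 0.15*4.2 = 0.63 m/s
v = (vR+vL)/2 = 1.1625 m/s
omega = (vR-vL)/L = 1.8684 rad/s
angular velocity = 1.8684 rad/s


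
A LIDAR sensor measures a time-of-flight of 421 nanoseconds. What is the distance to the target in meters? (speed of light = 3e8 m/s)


tof = 421 ns = 4.21e-07 s
dist = c * tof / 2
= 3e8 * 4.21e-07 / 2
= 63.15 m


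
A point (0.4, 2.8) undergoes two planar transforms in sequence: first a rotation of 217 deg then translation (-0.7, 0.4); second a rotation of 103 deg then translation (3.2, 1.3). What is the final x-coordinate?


After transform 1:
x1 = cos(217)*0.4 - sin(217)*2.8 + -0.7 = 0.6656
y1 = sin(217)*0.4 + cos(217)*2.8 + 0.4 = -2.0769
After transform 2:
x2 = cos(103)*0.6656 - sin(103)*-2.0769 + 3.2
= 5.0739


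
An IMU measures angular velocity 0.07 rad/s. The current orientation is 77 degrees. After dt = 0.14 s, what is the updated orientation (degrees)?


delta_theta = w * dt = 0.07 * 0.14 = 0.0098 rad
= 0.5615 deg
theta_new = 77 + 0.5615 = 77.5615 deg


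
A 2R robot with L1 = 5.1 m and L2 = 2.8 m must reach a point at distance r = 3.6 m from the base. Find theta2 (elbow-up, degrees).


cos(theta2) = (r^2 - L1^2 - L2^2) / (2*L1*L2)
cos(theta2) = (12.96 - 26.01 - 7.84) / 28.56
cos(theta2) = -0.731443
theta2 = 137.0075 degrees


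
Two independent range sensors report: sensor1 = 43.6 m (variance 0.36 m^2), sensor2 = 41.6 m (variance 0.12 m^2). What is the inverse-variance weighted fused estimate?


w1 = (1/var1) / (1/var1 + 1/var2)
   = 2.7778 / (2.7778 + 8.3333) = 0.25
w2 = 1 - w1 = 0.75
fused = w1*s1 + w2*s2 = 10.9 + 31.2
= 42.1 m


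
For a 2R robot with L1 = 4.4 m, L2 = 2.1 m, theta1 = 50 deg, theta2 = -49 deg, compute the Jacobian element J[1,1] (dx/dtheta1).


J[1,1] = -L1*sin(t1) - L2*sin(t1+t2)
= -4.4*sin(50) - 2.1*sin(1)
= -3.4072


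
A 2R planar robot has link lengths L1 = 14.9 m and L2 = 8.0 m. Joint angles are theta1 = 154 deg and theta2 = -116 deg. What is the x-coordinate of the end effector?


Convert angles to radians: theta1 = 2.6878, theta2 = -2.0246
x = L1*cos(theta1) + L2*cos(theta1+theta2)
x = -13.392 + 6.3041
x = -7.0879


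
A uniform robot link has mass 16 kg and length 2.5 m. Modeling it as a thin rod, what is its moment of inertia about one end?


I = (1/3) * m * L^2
= (1/3) * 16 * 2.5^2
= 0.333333 * 16 * 6.25
= 33.3333 kg*m^2


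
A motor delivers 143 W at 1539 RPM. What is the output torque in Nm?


omega = 1539 * 2*pi/60 = 161.1637 rad/s
tau = P / omega = 143 / 161.1637
= 0.8873 Nm


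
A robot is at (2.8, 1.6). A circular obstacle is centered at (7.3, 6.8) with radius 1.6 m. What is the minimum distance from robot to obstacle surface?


center_dist = sqrt((2.8-7.3)^2 + (1.6-6.8)^2)
= sqrt(20.25 + 27.04)
= 6.8768
min_dist = center_dist - radius = 6.8768 - 1.6 = 5.2768 m


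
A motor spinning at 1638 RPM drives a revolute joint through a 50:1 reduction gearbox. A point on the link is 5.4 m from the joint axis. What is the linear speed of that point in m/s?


omega_motor = 1638 * 2*pi/60 = 171.531 rad/s
omega_joint = omega_motor / 50 = 3.4306 rad/s
v = omega_joint * r = 3.4306 * 5.4
= 18.5253 m/s


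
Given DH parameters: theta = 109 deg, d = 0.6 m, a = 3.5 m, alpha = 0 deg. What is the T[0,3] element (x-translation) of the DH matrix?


T[0,3] = a * cos(theta)
= 3.5 * cos(109 deg)
= 3.5 * -0.3256
= -1.1395


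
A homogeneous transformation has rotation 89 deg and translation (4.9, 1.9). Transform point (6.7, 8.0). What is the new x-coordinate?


x' = cos(theta)*px - sin(theta)*py + tx
= 0.0175*6.7 - 0.9998*8.0 + 4.9
= -2.9819


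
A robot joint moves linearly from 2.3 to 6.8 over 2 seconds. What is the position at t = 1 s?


s = t/T = 1/2 = 0.5
p(t) = p0 + (pf-p0)*s
= 2.3 + (6.8 - 2.3) * 0.5
= 4.55


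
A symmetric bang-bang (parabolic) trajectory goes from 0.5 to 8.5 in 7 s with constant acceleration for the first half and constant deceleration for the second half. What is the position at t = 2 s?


Symmetric rest-to-rest: each phase covers (pf-p0)/2 in time T/2. 0.5*a*(T/2)^2 = (pf-p0)/2 => a = 4*(pf-p0)/T^2
a = 4*(8.5-0.5)/7^2 = 0.6531
t = 2 is in the acceleration phase (t <= T/2).
p = p0 + 0.5*a*t^2 = 0.5 + 0.5*0.6531*2^2
= 1.8061


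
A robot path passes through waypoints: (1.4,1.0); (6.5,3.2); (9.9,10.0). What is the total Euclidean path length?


Segment lengths:
  seg1 = sqrt((5.1)^2 + (2.2)^2) = 5.5543
  seg2 = sqrt((3.4)^2 + (6.8)^2) = 7.6026
Total = 13.1569


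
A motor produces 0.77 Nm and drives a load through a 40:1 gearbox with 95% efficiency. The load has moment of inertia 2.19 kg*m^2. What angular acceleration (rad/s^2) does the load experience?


tau_out = tau_motor * N * eta
= 0.77 * 40 * 0.95 = 29.26 Nm
alpha = tau_out / I = 29.26 / 2.19
= 13.3607 rad/s^2


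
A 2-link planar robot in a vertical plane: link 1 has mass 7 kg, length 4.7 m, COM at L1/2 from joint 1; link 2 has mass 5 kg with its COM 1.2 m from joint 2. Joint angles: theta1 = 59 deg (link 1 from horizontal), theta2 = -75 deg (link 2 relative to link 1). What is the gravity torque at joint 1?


Horizontal distance from joint 1 to link-1 COM:
  x_c1 = (L1/2)*cos(t1) = 2.35 * 0.515 = 1.2103 m
Horizontal distance from joint 1 to link-2 COM:
  x_c2 = L1*cos(t1) + Lc2*cos(t1+t2)
       = 4.7*0.515 + 1.2*0.9613 = 3.5742 m
tau1 = m1*g*x_c1 + m2*g*x_c2
     = 7*9.81*1.2103 + 5*9.81*3.5742
     = 83.114 + 175.3142
     = 258.4282 Nm


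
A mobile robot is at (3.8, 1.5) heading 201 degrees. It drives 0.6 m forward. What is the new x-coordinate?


x_new = x0 + d*cos(theta)
= 3.8 + 0.6*cos(201)
= 3.8 + -0.5601
= 3.2399


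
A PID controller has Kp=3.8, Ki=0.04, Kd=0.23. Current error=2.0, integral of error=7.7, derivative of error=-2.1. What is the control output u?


u = Kp*e + Ki*int(e) + Kd*de/dt
= 3.8*2.0 + 0.04*7.7 + 0.23*(-2.1)
= 7.6 + 0.308 + -0.483
= 7.425


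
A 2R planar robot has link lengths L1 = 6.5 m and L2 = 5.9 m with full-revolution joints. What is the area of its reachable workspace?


r_max = L1 + L2 = 12.4 m
r_min = |L1 - L2| = 0.6 m
Area = pi*(r_max^2 - r_min^2)
= pi*(153.76 - 0.36)
= pi * 153.4
= 481.9203 m^2


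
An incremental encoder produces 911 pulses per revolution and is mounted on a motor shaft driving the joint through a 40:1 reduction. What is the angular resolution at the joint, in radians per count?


counts per rev = 911
effective counts at joint = 911 * 40 = 36440
resolution = 2*pi / 36440
= 1.7243e-04 rad/count


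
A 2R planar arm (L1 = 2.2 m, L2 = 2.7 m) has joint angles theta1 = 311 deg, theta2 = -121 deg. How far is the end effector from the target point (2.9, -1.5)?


End effector via forward kinematics:
x = L1*cos(t1) + L2*cos(t1+t2) = -1.2157
y = L1*sin(t1) + L2*sin(t1+t2) = -2.1292
Distance to target:
d = sqrt((2.9 - -1.2157)^2 + (-1.5 - -2.1292)^2)
= sqrt(16.9386 + 0.3959)
= 4.1635 m


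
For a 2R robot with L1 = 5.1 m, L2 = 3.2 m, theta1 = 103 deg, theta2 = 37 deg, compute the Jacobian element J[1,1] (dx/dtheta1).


J[1,1] = -L1*sin(t1) - L2*sin(t1+t2)
= -5.1*sin(103) - 3.2*sin(140)
= -7.0262


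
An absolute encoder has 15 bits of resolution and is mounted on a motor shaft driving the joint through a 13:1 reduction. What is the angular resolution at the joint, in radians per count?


counts = 2^15 = 32768
effective counts at joint = 32768 * 13 = 425984
resolution = 2*pi / 425984
= 1.4750e-05 rad/count


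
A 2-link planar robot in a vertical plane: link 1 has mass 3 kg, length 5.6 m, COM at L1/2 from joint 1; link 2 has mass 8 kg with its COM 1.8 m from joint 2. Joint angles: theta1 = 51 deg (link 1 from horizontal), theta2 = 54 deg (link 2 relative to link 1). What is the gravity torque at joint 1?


Horizontal distance from joint 1 to link-1 COM:
  x_c1 = (L1/2)*cos(t1) = 2.8 * 0.6293 = 1.7621 m
Horizontal distance from joint 1 to link-2 COM:
  x_c2 = L1*cos(t1) + Lc2*cos(t1+t2)
       = 5.6*0.6293 + 1.8*-0.2588 = 3.0583 m
tau1 = m1*g*x_c1 + m2*g*x_c2
     = 3*9.81*1.7621 + 8*9.81*3.0583
     = 51.8585 + 240.0169
     = 291.8755 Nm


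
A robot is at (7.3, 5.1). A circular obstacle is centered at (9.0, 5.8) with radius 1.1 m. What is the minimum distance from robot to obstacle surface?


center_dist = sqrt((7.3-9.0)^2 + (5.1-5.8)^2)
= sqrt(2.89 + 0.49)
= 1.8385
min_dist = center_dist - radius = 1.8385 - 1.1 = 0.7385 m


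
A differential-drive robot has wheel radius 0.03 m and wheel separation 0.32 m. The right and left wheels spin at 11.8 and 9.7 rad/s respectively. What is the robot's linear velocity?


vR = r*wR = 0.03*11.8 = 0.354 m/s
vL = r*wL = 0.03*9.7 = 0.291 m/s
v = (vR+vL)/2 = 0.3225 m/s
omega = (vR-vL)/L = 0.1969 rad/s
linear velocity = 0.3225 m/s


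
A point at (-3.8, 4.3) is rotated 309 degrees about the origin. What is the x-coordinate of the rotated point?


x' = x*cos(theta) - y*sin(theta)
cos(309 deg) = 0.6293, sin(309 deg) = -0.7771
x' = -3.8 * 0.6293 - 4.3 * -0.7771
= -2.3914 - -3.3417
= 0.9503


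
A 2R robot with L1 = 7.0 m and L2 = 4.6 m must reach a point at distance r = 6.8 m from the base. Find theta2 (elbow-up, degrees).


cos(theta2) = (r^2 - L1^2 - L2^2) / (2*L1*L2)
cos(theta2) = (46.24 - 49.0 - 21.16) / 64.4
cos(theta2) = -0.371429
theta2 = 111.8037 degrees


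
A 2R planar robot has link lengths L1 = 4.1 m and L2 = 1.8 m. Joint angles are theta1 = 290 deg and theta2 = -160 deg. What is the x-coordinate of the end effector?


Convert angles to radians: theta1 = 5.0615, theta2 = -2.7925
x = L1*cos(theta1) + L2*cos(theta1+theta2)
x = 1.4023 + -1.157
x = 0.2453


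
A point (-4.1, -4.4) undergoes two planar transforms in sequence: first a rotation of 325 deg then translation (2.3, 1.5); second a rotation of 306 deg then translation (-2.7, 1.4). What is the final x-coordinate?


After transform 1:
x1 = cos(325)*-4.1 - sin(325)*-4.4 + 2.3 = -3.5823
y1 = sin(325)*-4.1 + cos(325)*-4.4 + 1.5 = 0.2474
After transform 2:
x2 = cos(306)*-3.5823 - sin(306)*0.2474 + -2.7
= -4.6055


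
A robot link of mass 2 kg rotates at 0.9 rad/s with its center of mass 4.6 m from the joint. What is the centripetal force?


F = m * omega^2 * r
= 2 * 0.9^2 * 4.6
= 2 * 0.81 * 4.6
= 7.452 N


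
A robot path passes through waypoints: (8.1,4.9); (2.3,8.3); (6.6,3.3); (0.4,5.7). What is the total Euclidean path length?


Segment lengths:
  seg1 = sqrt((-5.8)^2 + (3.4)^2) = 6.7231
  seg2 = sqrt((4.3)^2 + (-5.0)^2) = 6.5947
  seg3 = sqrt((-6.2)^2 + (2.4)^2) = 6.6483
Total = 19.9661


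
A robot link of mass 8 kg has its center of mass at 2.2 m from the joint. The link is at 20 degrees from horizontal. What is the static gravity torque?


tau = m*g*L*cos(angle)
= 8 * 9.81 * 2.2 * cos(20 deg)
= 8 * 9.81 * 2.2 * 0.9397
= 162.2436 Nm


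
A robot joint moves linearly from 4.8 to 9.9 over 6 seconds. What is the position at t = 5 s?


s = t/T = 5/6 = 0.8333
p(t) = p0 + (pf-p0)*s
= 4.8 + (9.9 - 4.8) * 0.8333
= 9.05


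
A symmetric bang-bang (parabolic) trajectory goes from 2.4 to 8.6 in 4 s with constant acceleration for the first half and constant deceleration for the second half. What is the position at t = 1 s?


Symmetric rest-to-rest: each phase covers (pf-p0)/2 in time T/2. 0.5*a*(T/2)^2 = (pf-p0)/2 => a = 4*(pf-p0)/T^2
a = 4*(8.6-2.4)/4^2 = 1.55
t = 1 is in the acceleration phase (t <= T/2).
p = p0 + 0.5*a*t^2 = 2.4 + 0.5*1.55*1^2
= 3.175


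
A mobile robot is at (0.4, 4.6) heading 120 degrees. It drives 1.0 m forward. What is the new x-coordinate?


x_new = x0 + d*cos(theta)
= 0.4 + 1.0*cos(120)
= 0.4 + -0.5
= -0.1


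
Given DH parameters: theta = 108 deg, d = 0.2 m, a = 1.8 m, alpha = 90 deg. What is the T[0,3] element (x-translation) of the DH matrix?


T[0,3] = a * cos(theta)
= 1.8 * cos(108 deg)
= 1.8 * -0.309
= -0.5562


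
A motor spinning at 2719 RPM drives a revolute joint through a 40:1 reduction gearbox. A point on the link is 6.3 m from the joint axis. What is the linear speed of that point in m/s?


omega_motor = 2719 * 2*pi/60 = 284.733 rad/s
omega_joint = omega_motor / 40 = 7.1183 rad/s
v = omega_joint * r = 7.1183 * 6.3
= 44.8454 m/s


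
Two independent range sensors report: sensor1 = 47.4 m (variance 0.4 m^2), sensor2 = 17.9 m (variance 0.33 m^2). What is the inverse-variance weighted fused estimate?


w1 = (1/var1) / (1/var1 + 1/var2)
   = 2.5 / (2.5 + 3.0303) = 0.4521
w2 = 1 - w1 = 0.5479
fused = w1*s1 + w2*s2 = 21.4274 + 9.8082
= 31.2356 m


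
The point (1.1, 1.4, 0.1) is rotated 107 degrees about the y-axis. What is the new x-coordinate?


Rotation about y-axis: x' = x*cos(theta) + z*sin(theta)
= 1.1 * -0.2924 + 0.1 * 0.9563
= -0.226


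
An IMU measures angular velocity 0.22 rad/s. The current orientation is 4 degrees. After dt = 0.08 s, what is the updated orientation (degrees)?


delta_theta = w * dt = 0.22 * 0.08 = 0.0176 rad
= 1.0084 deg
theta_new = 4 + 1.0084 = 5.0084 deg


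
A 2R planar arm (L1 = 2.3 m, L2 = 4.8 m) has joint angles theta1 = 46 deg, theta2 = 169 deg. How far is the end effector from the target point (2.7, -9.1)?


End effector via forward kinematics:
x = L1*cos(t1) + L2*cos(t1+t2) = -2.3342
y = L1*sin(t1) + L2*sin(t1+t2) = -1.0987
Distance to target:
d = sqrt((2.7 - -2.3342)^2 + (-9.1 - -1.0987)^2)
= sqrt(25.3433 + 64.021)
= 9.4533 m


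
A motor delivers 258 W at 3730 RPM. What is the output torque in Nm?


omega = 3730 * 2*pi/60 = 390.6047 rad/s
tau = P / omega = 258 / 390.6047
= 0.6605 Nm


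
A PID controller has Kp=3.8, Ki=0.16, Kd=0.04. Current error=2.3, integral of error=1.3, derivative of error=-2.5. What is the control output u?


u = Kp*e + Ki*int(e) + Kd*de/dt
= 3.8*2.3 + 0.16*1.3 + 0.04*(-2.5)
= 8.74 + 0.208 + -0.1
= 8.848


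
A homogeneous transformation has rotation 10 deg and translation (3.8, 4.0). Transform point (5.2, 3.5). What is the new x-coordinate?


x' = cos(theta)*px - sin(theta)*py + tx
= 0.9848*5.2 - 0.1736*3.5 + 3.8
= 8.3132


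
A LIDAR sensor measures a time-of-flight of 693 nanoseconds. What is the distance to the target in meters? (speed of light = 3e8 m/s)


tof = 693 ns = 6.93e-07 s
dist = c * tof / 2
= 3e8 * 6.93e-07 / 2
= 103.95 m


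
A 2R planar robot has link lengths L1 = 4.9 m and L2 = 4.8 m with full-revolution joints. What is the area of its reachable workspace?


r_max = L1 + L2 = 9.7 m
r_min = |L1 - L2| = 0.1 m
Area = pi*(r_max^2 - r_min^2)
= pi*(94.09 - 0.01)
= pi * 94.08
= 295.561 m^2


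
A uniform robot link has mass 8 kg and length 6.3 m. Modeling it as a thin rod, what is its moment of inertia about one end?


I = (1/3) * m * L^2
= (1/3) * 8 * 6.3^2
= 0.333333 * 8 * 39.69
= 105.84 kg*m^2


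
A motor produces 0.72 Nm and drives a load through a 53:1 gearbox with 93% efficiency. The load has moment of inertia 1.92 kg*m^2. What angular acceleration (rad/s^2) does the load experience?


tau_out = tau_motor * N * eta
= 0.72 * 53 * 0.93 = 35.4888 Nm
alpha = tau_out / I = 35.4888 / 1.92
= 18.4838 rad/s^2


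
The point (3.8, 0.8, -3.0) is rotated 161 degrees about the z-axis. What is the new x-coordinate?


Rotation about z-axis: x' = x*cos(theta) - y*sin(theta)
= 3.8 * -0.9455 - 0.8 * 0.3256
= -3.8534


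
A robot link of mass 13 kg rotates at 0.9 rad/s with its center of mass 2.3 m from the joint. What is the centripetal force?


F = m * omega^2 * r
= 13 * 0.9^2 * 2.3
= 13 * 0.81 * 2.3
= 24.219 N


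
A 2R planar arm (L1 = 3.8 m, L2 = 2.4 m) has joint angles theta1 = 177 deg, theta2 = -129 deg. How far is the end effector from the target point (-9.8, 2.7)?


End effector via forward kinematics:
x = L1*cos(t1) + L2*cos(t1+t2) = -2.1889
y = L1*sin(t1) + L2*sin(t1+t2) = 1.9824
Distance to target:
d = sqrt((-9.8 - -2.1889)^2 + (2.7 - 1.9824)^2)
= sqrt(57.9292 + 0.5149)
= 7.6449 m


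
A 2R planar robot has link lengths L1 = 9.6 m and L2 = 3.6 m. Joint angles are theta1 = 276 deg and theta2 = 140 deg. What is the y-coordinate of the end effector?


Convert angles to radians: theta1 = 4.8171, theta2 = 2.4435
y = L1*sin(theta1) + L2*sin(theta1+theta2)
y = -9.5474 + 2.9845
y = -6.5629


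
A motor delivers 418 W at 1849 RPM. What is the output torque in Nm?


omega = 1849 * 2*pi/60 = 193.6268 rad/s
tau = P / omega = 418 / 193.6268
= 2.1588 Nm


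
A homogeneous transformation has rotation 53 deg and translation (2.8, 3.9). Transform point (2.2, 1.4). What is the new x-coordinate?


x' = cos(theta)*px - sin(theta)*py + tx
= 0.6018*2.2 - 0.7986*1.4 + 2.8
= 3.0059


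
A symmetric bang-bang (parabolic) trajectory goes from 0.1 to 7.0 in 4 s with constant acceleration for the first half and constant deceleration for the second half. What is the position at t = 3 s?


Symmetric rest-to-rest: each phase covers (pf-p0)/2 in time T/2. 0.5*a*(T/2)^2 = (pf-p0)/2 => a = 4*(pf-p0)/T^2
a = 4*(7.0-0.1)/4^2 = 1.725
t = 3 is in the deceleration phase (t > T/2).
p = pf - 0.5*a*(T-t)^2 = 7.0 - 0.5*1.725*1^2
= 6.1375


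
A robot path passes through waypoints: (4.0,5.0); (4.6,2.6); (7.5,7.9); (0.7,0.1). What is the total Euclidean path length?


Segment lengths:
  seg1 = sqrt((0.6)^2 + (-2.4)^2) = 2.4739
  seg2 = sqrt((2.9)^2 + (5.3)^2) = 6.0415
  seg3 = sqrt((-6.8)^2 + (-7.8)^2) = 10.3479
Total = 18.8633


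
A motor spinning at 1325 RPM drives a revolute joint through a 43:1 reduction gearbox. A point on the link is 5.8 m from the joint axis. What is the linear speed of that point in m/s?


omega_motor = 1325 * 2*pi/60 = 138.7537 rad/s
omega_joint = omega_motor / 43 = 3.2268 rad/s
v = omega_joint * r = 3.2268 * 5.8
= 18.7156 m/s


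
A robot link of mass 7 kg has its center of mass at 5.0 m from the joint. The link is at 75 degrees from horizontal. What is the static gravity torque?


tau = m*g*L*cos(angle)
= 7 * 9.81 * 5.0 * cos(75 deg)
= 7 * 9.81 * 5.0 * 0.2588
= 88.8655 Nm


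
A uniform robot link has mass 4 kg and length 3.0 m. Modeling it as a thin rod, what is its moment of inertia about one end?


I = (1/3) * m * L^2
= (1/3) * 4 * 3.0^2
= 0.333333 * 4 * 9.0
= 12.0 kg*m^2


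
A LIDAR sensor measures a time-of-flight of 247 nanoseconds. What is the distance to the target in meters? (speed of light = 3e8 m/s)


tof = 247 ns = 2.47e-07 s
dist = c * tof / 2
= 3e8 * 2.47e-07 / 2
= 37.05 m


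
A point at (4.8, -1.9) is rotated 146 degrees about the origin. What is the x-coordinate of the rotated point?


x' = x*cos(theta) - y*sin(theta)
cos(146 deg) = -0.829, sin(146 deg) = 0.5592
x' = 4.8 * -0.829 - -1.9 * 0.5592
= -3.9794 - -1.0625
= -2.9169


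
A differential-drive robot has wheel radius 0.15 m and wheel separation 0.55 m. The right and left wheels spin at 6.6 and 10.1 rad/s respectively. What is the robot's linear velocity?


vR = r*wR = 0.15*6.6 = 0.99 m/s
vL = r*wL = 0.15*10.1 = 1.515 m/s
v = (vR+vL)/2 = 1.2525 m/s
omega = (vR-vL)/L = -0.9545 rad/s
linear velocity = 1.2525 m/s


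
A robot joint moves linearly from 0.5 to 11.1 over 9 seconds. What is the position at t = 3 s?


s = t/T = 3/9 = 0.3333
p(t) = p0 + (pf-p0)*s
= 0.5 + (11.1 - 0.5) * 0.3333
= 4.0333


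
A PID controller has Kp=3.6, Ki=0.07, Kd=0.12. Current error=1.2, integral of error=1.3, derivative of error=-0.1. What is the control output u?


u = Kp*e + Ki*int(e) + Kd*de/dt
= 3.6*1.2 + 0.07*1.3 + 0.12*(-0.1)
= 4.32 + 0.091 + -0.012
= 4.399


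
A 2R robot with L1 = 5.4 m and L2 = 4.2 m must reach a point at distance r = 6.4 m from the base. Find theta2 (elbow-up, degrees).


cos(theta2) = (r^2 - L1^2 - L2^2) / (2*L1*L2)
cos(theta2) = (40.96 - 29.16 - 17.64) / 45.36
cos(theta2) = -0.128748
theta2 = 97.3972 degrees


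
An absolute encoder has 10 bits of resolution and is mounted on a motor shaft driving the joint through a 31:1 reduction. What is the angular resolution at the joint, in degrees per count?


counts = 2^10 = 1024
effective counts at joint = 1024 * 31 = 31744
resolution = 360 / 31744
= 0.0113 deg/count


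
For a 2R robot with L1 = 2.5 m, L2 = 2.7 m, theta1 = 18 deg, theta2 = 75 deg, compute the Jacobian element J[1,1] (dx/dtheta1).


J[1,1] = -L1*sin(t1) - L2*sin(t1+t2)
= -2.5*sin(18) - 2.7*sin(93)
= -3.4688


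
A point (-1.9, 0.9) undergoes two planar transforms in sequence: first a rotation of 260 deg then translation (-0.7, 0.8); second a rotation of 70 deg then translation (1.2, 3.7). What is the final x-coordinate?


After transform 1:
x1 = cos(260)*-1.9 - sin(260)*0.9 + -0.7 = 0.5163
y1 = sin(260)*-1.9 + cos(260)*0.9 + 0.8 = 2.5149
After transform 2:
x2 = cos(70)*0.5163 - sin(70)*2.5149 + 1.2
= -0.9866


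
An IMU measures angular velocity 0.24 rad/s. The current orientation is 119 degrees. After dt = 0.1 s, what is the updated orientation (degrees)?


delta_theta = w * dt = 0.24 * 0.1 = 0.024 rad
= 1.3751 deg
theta_new = 119 + 1.3751 = 120.3751 deg


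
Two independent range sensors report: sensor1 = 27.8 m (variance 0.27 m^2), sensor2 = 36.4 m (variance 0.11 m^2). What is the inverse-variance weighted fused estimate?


w1 = (1/var1) / (1/var1 + 1/var2)
   = 3.7037 / (3.7037 + 9.0909) = 0.2895
w2 = 1 - w1 = 0.7105
fused = w1*s1 + w2*s2 = 8.0474 + 25.8632
= 33.9105 m


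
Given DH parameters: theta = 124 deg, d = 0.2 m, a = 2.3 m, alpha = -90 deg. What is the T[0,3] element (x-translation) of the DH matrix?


T[0,3] = a * cos(theta)
= 2.3 * cos(124 deg)
= 2.3 * -0.5592
= -1.2861


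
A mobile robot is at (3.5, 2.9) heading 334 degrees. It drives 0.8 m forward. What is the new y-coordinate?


y_new = y0 + d*sin(theta)
= 2.9 + 0.8*sin(334)
= 2.9 + -0.3507
= 2.5493


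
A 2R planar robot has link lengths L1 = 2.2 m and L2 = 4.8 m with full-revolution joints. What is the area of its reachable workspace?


r_max = L1 + L2 = 7.0 m
r_min = |L1 - L2| = 2.6 m
Area = pi*(r_max^2 - r_min^2)
= pi*(49.0 - 6.76)
= pi * 42.24
= 132.7009 m^2


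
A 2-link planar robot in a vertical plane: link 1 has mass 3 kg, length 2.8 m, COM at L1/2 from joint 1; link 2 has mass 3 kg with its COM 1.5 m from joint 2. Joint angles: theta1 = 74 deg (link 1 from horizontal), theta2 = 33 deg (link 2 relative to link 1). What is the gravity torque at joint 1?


Horizontal distance from joint 1 to link-1 COM:
  x_c1 = (L1/2)*cos(t1) = 1.4 * 0.2756 = 0.3859 m
Horizontal distance from joint 1 to link-2 COM:
  x_c2 = L1*cos(t1) + Lc2*cos(t1+t2)
       = 2.8*0.2756 + 1.5*-0.2924 = 0.3332 m
tau1 = m1*g*x_c1 + m2*g*x_c2
     = 3*9.81*0.3859 + 3*9.81*0.3332
     = 11.3568 + 9.8069
     = 21.1637 Nm


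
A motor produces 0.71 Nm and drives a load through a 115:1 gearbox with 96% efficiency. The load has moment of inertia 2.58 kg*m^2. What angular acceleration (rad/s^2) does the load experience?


tau_out = tau_motor * N * eta
= 0.71 * 115 * 0.96 = 78.384 Nm
alpha = tau_out / I = 78.384 / 2.58
= 30.3814 rad/s^2


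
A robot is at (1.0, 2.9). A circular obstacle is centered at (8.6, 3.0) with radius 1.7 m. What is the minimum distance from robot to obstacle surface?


center_dist = sqrt((1.0-8.6)^2 + (2.9-3.0)^2)
= sqrt(57.76 + 0.01)
= 7.6007
min_dist = center_dist - radius = 7.6007 - 1.7 = 5.9007 m


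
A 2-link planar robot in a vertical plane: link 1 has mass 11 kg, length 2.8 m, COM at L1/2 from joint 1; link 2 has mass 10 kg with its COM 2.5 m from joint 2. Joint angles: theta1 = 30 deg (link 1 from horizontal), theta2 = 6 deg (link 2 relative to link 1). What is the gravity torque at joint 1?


Horizontal distance from joint 1 to link-1 COM:
  x_c1 = (L1/2)*cos(t1) = 1.4 * 0.866 = 1.2124 m
Horizontal distance from joint 1 to link-2 COM:
  x_c2 = L1*cos(t1) + Lc2*cos(t1+t2)
       = 2.8*0.866 + 2.5*0.809 = 4.4474 m
tau1 = m1*g*x_c1 + m2*g*x_c2
     = 11*9.81*1.2124 + 10*9.81*4.4474
     = 130.8339 + 436.2913
     = 567.1252 Nm


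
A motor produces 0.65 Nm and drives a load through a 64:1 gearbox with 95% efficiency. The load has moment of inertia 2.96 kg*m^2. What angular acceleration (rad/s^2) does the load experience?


tau_out = tau_motor * N * eta
= 0.65 * 64 * 0.95 = 39.52 Nm
alpha = tau_out / I = 39.52 / 2.96
= 13.3514 rad/s^2


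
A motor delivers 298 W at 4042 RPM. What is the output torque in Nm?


omega = 4042 * 2*pi/60 = 423.2773 rad/s
tau = P / omega = 298 / 423.2773
= 0.704 Nm


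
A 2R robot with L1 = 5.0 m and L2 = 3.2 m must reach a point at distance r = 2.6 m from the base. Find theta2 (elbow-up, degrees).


cos(theta2) = (r^2 - L1^2 - L2^2) / (2*L1*L2)
cos(theta2) = (6.76 - 25.0 - 10.24) / 32.0
cos(theta2) = -0.89
theta2 = 152.8732 degrees


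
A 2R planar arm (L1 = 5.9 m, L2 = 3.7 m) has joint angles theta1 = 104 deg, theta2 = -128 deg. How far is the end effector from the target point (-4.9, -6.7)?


End effector via forward kinematics:
x = L1*cos(t1) + L2*cos(t1+t2) = 1.9528
y = L1*sin(t1) + L2*sin(t1+t2) = 4.2198
Distance to target:
d = sqrt((-4.9 - 1.9528)^2 + (-6.7 - 4.2198)^2)
= sqrt(46.9606 + 119.2425)
= 12.892 m


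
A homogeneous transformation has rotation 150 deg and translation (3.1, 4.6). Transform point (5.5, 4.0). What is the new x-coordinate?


x' = cos(theta)*px - sin(theta)*py + tx
= -0.866*5.5 - 0.5*4.0 + 3.1
= -3.6631


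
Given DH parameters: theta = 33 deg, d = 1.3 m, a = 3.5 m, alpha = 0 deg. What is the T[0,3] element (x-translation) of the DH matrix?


T[0,3] = a * cos(theta)
= 3.5 * cos(33 deg)
= 3.5 * 0.8387
= 2.9353


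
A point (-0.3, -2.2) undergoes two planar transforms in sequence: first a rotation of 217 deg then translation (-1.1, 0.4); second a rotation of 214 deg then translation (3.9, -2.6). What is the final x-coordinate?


After transform 1:
x1 = cos(217)*-0.3 - sin(217)*-2.2 + -1.1 = -2.1844
y1 = sin(217)*-0.3 + cos(217)*-2.2 + 0.4 = 2.3375
After transform 2:
x2 = cos(214)*-2.1844 - sin(214)*2.3375 + 3.9
= 7.0181


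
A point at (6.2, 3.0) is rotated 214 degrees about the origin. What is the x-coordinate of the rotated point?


x' = x*cos(theta) - y*sin(theta)
cos(214 deg) = -0.829, sin(214 deg) = -0.5592
x' = 6.2 * -0.829 - 3.0 * -0.5592
= -5.14 - -1.6776
= -3.4625


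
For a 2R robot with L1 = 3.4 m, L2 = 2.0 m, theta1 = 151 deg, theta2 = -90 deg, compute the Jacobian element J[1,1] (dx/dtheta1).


J[1,1] = -L1*sin(t1) - L2*sin(t1+t2)
= -3.4*sin(151) - 2.0*sin(61)
= -3.3976


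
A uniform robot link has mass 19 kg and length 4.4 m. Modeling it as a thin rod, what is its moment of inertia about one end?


I = (1/3) * m * L^2
= (1/3) * 19 * 4.4^2
= 0.333333 * 19 * 19.36
= 122.6133 kg*m^2


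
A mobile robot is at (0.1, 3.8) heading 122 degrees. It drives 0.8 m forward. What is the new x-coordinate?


x_new = x0 + d*cos(theta)
= 0.1 + 0.8*cos(122)
= 0.1 + -0.4239
= -0.3239


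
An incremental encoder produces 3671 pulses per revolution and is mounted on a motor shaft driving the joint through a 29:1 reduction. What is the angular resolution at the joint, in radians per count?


counts per rev = 3671
effective counts at joint = 3671 * 29 = 106459
resolution = 2*pi / 106459
= 5.9020e-05 rad/count


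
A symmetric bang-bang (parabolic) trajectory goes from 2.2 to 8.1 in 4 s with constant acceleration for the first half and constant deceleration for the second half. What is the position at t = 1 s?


Symmetric rest-to-rest: each phase covers (pf-p0)/2 in time T/2. 0.5*a*(T/2)^2 = (pf-p0)/2 => a = 4*(pf-p0)/T^2
a = 4*(8.1-2.2)/4^2 = 1.475
t = 1 is in the acceleration phase (t <= T/2).
p = p0 + 0.5*a*t^2 = 2.2 + 0.5*1.475*1^2
= 2.9375


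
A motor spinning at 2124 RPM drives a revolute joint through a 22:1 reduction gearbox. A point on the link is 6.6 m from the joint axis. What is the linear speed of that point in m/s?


omega_motor = 2124 * 2*pi/60 = 222.4248 rad/s
omega_joint = omega_motor / 22 = 10.1102 rad/s
v = omega_joint * r = 10.1102 * 6.6
= 66.7274 m/s


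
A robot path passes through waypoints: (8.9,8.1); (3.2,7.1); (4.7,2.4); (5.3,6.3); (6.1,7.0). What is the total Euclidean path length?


Segment lengths:
  seg1 = sqrt((-5.7)^2 + (-1.0)^2) = 5.7871
  seg2 = sqrt((1.5)^2 + (-4.7)^2) = 4.9336
  seg3 = sqrt((0.6)^2 + (3.9)^2) = 3.9459
  seg4 = sqrt((0.8)^2 + (0.7)^2) = 1.063
Total = 15.7295


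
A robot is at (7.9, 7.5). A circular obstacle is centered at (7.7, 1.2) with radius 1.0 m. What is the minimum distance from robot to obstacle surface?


center_dist = sqrt((7.9-7.7)^2 + (7.5-1.2)^2)
= sqrt(0.04 + 39.69)
= 6.3032
min_dist = center_dist - radius = 6.3032 - 1.0 = 5.3032 m


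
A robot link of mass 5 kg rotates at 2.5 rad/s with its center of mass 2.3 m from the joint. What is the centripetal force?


F = m * omega^2 * r
= 5 * 2.5^2 * 2.3
= 5 * 6.25 * 2.3
= 71.875 N


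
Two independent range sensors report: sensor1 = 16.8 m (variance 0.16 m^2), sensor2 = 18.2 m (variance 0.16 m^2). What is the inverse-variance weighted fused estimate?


w1 = (1/var1) / (1/var1 + 1/var2)
   = 6.25 / (6.25 + 6.25) = 0.5
w2 = 1 - w1 = 0.5
fused = w1*s1 + w2*s2 = 8.4 + 9.1
= 17.5 m


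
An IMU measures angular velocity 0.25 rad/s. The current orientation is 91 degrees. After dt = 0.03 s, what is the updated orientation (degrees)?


delta_theta = w * dt = 0.25 * 0.03 = 0.0075 rad
= 0.4297 deg
theta_new = 91 + 0.4297 = 91.4297 deg


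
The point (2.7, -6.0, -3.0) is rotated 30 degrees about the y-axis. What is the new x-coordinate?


Rotation about y-axis: x' = x*cos(theta) + z*sin(theta)
= 2.7 * 0.866 + -3.0 * 0.5
= 0.8383


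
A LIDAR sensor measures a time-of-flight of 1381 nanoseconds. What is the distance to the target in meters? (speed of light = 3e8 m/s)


tof = 1381 ns = 1.381e-06 s
dist = c * tof / 2
= 3e8 * 1.381e-06 / 2
= 207.15 m


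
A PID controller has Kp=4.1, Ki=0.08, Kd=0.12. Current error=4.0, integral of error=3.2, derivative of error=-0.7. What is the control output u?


u = Kp*e + Ki*int(e) + Kd*de/dt
= 4.1*4.0 + 0.08*3.2 + 0.12*(-0.7)
= 16.4 + 0.256 + -0.084
= 16.572
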